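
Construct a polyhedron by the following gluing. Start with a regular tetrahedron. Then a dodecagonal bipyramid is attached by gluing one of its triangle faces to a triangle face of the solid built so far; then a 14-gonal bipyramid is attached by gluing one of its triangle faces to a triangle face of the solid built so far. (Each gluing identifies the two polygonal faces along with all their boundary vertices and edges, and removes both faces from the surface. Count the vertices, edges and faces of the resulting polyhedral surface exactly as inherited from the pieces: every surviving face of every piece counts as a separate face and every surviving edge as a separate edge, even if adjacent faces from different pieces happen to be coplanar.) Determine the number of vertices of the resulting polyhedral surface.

28

A regular tetrahedron: V=4, E=6, F=4.
Attach a dodecagonal bipyramid (V=14, E=36, F=24) along a 3-gon: merge 3 vertices and 3 edges, delete both glued faces → V=15, E=39, F=26.
Attach a 14-gonal bipyramid (V=16, E=42, F=28) along a 3-gon: merge 3 vertices and 3 edges, delete both glued faces → V=28, E=78, F=52.
Check: V − E + F = 28 − 78 + 52 = 2.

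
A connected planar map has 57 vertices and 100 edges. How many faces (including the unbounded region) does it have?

45

Euler's formula for a connected plane graph: V − E + F = 2, so F = 2 − 57 + 100 = 45.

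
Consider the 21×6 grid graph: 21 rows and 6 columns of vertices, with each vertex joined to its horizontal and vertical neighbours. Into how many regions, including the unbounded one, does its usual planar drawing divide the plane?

101

The grid has V = 21·6 = 126 vertices and E = 21·5 + 6·20 = 225 edges.
F = 2 − V + E = 2 − 126 + 225 = 101.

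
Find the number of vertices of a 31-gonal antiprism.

An antiprism on an n-gon has two n-gon caps and 2n triangles: V = 2·31 = 62, E = 4·31 = 124, F = 2·31 + 2 = 64.

62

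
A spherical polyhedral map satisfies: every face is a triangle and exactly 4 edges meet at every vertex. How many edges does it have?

12

Each face has 3 edges and each edge borders two faces, so 2E = 3F.
Each vertex has degree 4, so 4V = 2E and hence V = 3F/4.
Euler: V − E + F = 2 ⇒ (3F/4) − (3F/2) + F = 2.
Multiply by 8: (6 − 12 + 8)F = 16, i.e. 2F = 16.
So F = 8, E = 3·8/2 = 12, V = 3·8/4 = 6.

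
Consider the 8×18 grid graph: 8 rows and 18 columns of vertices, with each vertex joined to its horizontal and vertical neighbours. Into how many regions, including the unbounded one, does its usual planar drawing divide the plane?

The grid has V = 8·18 = 144 vertices and E = 8·17 + 18·7 = 262 edges.
F = 2 − V + E = 2 − 144 + 262 = 120.

120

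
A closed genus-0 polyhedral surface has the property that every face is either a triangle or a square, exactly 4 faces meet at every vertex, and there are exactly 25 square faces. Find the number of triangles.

Let x be the number of triangles; then F = 25 + x.
Edge–face incidences: 2E = 4·25 + 3·x = 100 + 3x.
Every vertex has degree 4, so 4V = 2E.
Euler: V − E + F = 2 ⇒ (2E)/4 − E + (25 + x) = 2.
Multiply by 8: 2·(2E) − 4·(2E) + 8·(25 + x) = 16, i.e. 200 + 8x − 2·(100 + 3x) = 16.
Collecting terms: 2x = 16, so x = 8.
Then 2E = 100 + 3·8 = 124, so E = 62, V = 2E/4 = 31, F = 25 + 8 = 33.

8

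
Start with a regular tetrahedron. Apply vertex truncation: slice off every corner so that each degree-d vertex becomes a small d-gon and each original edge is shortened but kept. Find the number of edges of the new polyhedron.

18

The base solid has V = 4, E = 6, F = 4.
Truncation replaces each original edge-end by a new vertex, so V′ = 2E = 12.
Each original edge survives, and each old vertex of degree d contributes d new edges; summing degrees gives Σd = 2E, so E′ = E + 2E = 3E = 18.
Each original face survives and each original vertex becomes one new face: F′ = F + V = 8.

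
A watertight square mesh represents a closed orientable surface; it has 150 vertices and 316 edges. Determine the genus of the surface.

5

Every face is a square and each edge borders two faces, so 4F = 2·316, giving F = 158.
χ = V − E + F = 150 − 316 + 158 = -8.
For a closed orientable surface χ = 2 − 2g, so g = (2 − (-8))/2 = 5.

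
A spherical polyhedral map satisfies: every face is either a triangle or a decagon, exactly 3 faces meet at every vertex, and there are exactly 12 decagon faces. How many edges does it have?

90

Let x be the number of triangles; then F = 12 + x.
Edge–face incidences: 2E = 10·12 + 3·x = 120 + 3x.
Every vertex has degree 3, so 3V = 2E.
Euler: V − E + F = 2 ⇒ (2E)/3 − E + (12 + x) = 2.
Multiply by 6: 2·(2E) − 3·(2E) + 6·(12 + x) = 12, i.e. 72 + 6x − (120 + 3x) = 12.
Collecting terms: 3x − 48 = 12, so 3x = 60, so x = 20.
Then 2E = 120 + 3·20 = 180, so E = 90, V = 2E/3 = 60, F = 12 + 20 = 32.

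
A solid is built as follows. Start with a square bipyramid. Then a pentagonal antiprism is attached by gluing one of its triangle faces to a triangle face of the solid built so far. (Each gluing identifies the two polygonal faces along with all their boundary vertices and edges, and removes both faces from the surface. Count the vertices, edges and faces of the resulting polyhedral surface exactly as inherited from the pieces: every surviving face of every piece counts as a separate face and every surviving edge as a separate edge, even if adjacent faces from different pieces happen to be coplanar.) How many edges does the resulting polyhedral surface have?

A square bipyramid: V=6, E=12, F=8.
Attach a pentagonal antiprism (V=10, E=20, F=12) along a 3-gon: merge 3 vertices and 3 edges, delete both glued faces → V=13, E=29, F=18.
Check: V − E + F = 13 − 29 + 18 = 2.

29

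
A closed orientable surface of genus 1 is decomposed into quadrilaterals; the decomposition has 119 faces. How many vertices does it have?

119

χ = 2 − 2·1 = 0, and every face is a square so 4F = 2E.
E = 4·119/2 = 238. Then V = 0 + E − F = 0 + 238 − 119 = 119.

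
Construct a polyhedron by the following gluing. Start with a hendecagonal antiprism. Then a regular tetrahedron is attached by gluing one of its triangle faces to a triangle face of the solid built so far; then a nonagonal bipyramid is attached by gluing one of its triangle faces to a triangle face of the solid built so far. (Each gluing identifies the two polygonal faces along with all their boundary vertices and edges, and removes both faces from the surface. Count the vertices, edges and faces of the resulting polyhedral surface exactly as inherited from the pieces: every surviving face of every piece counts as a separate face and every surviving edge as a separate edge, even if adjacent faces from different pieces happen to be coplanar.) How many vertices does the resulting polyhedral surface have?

A hendecagonal antiprism: V=22, E=44, F=24.
Attach a regular tetrahedron (V=4, E=6, F=4) along a 3-gon: merge 3 vertices and 3 edges, delete both glued faces → V=23, E=47, F=26.
Attach a nonagonal bipyramid (V=11, E=27, F=18) along a 3-gon: merge 3 vertices and 3 edges, delete both glued faces → V=31, E=71, F=42.
Check: V − E + F = 31 − 71 + 42 = 2.

31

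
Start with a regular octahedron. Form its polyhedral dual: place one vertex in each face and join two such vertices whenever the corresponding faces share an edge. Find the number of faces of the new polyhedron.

The base solid has V = 6, E = 12, F = 8.
The dual swaps V and F and preserves E: V′ = F = 8, E′ = E = 12, F′ = V = 6.

6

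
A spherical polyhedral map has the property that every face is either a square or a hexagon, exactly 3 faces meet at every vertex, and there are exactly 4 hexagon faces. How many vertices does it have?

16

Let x be the number of squares; then F = 4 + x.
Edge–face incidences: 2E = 6·4 + 4·x = 24 + 4x.
Every vertex has degree 3, so 3V = 2E.
Euler: V − E + F = 2 ⇒ (2E)/3 − E + (4 + x) = 2.
Multiply by 6: 2·(2E) − 3·(2E) + 6·(4 + x) = 12, i.e. 24 + 6x − (24 + 4x) = 12.
Collecting terms: 2x = 12, so x = 6.
Then 2E = 24 + 4·6 = 48, so E = 24, V = 2E/3 = 16, F = 4 + 6 = 10.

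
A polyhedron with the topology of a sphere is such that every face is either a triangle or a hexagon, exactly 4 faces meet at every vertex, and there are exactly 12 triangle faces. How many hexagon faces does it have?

2

Let x be the number of hexagons; then F = 12 + x.
Edge–face incidences: 2E = 3·12 + 6·x = 36 + 6x.
Every vertex has degree 4, so 4V = 2E.
Euler: V − E + F = 2 ⇒ (2E)/4 − E + (12 + x) = 2.
Multiply by 8: 2·(2E) − 4·(2E) + 8·(12 + x) = 16, i.e. 96 + 8x − 2·(36 + 6x) = 16.
Collecting terms: −4x + 24 = 16, so −4x = −8, so x = 2.
Then 2E = 36 + 6·2 = 48, so E = 24, V = 2E/4 = 12, F = 12 + 2 = 14.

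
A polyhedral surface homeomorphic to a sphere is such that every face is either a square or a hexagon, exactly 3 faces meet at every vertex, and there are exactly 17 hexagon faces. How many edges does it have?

63

Let x be the number of squares; then F = 17 + x.
Edge–face incidences: 2E = 6·17 + 4·x = 102 + 4x.
Every vertex has degree 3, so 3V = 2E.
Euler: V − E + F = 2 ⇒ (2E)/3 − E + (17 + x) = 2.
Multiply by 6: 2·(2E) − 3·(2E) + 6·(17 + x) = 12, i.e. 102 + 6x − (102 + 4x) = 12.
Collecting terms: 2x = 12, so x = 6.
Then 2E = 102 + 4·6 = 126, so E = 63, V = 2E/3 = 42, F = 17 + 6 = 23.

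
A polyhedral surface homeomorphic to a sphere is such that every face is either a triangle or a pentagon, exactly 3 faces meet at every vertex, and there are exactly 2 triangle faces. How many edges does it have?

Let x be the number of pentagons; then F = 2 + x.
Edge–face incidences: 2E = 3·2 + 5·x = 6 + 5x.
Every vertex has degree 3, so 3V = 2E.
Euler: V − E + F = 2 ⇒ (2E)/3 − E + (2 + x) = 2.
Multiply by 6: 2·(2E) − 3·(2E) + 6·(2 + x) = 12, i.e. 12 + 6x − (6 + 5x) = 12.
Collecting terms: x + 6 = 12, so x = 6.
Then 2E = 6 + 5·6 = 36, so E = 18, V = 2E/3 = 12, F = 2 + 6 = 8.

18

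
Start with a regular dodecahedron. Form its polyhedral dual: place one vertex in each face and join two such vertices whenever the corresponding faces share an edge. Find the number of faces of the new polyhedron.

20

The base solid has V = 20, E = 30, F = 12.
The dual swaps V and F and preserves E: V′ = F = 12, E′ = E = 30, F′ = V = 20.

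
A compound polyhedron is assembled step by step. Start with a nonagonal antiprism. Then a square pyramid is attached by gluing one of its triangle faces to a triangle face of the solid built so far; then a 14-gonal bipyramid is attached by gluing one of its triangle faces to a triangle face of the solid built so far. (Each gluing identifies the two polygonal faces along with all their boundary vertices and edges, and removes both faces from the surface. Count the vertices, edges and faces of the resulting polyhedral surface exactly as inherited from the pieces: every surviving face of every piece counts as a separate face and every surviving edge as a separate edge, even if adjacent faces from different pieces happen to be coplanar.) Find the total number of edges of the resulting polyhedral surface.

A nonagonal antiprism: V=18, E=36, F=20.
Attach a square pyramid (V=5, E=8, F=5) along a 3-gon: merge 3 vertices and 3 edges, delete both glued faces → V=20, E=41, F=23.
Attach a 14-gonal bipyramid (V=16, E=42, F=28) along a 3-gon: merge 3 vertices and 3 edges, delete both glued faces → V=33, E=80, F=49.
Check: V − E + F = 33 − 80 + 49 = 2.

80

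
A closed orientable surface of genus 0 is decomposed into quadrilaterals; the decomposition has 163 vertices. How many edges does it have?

322

χ = 2 − 2·0 = 2, and every face is a square so 4F = 2E.
V − E + F = 2 with E = 4F/2 gives 163 − (4/2 − 1)·F = 2, so F = 161 and E = 322.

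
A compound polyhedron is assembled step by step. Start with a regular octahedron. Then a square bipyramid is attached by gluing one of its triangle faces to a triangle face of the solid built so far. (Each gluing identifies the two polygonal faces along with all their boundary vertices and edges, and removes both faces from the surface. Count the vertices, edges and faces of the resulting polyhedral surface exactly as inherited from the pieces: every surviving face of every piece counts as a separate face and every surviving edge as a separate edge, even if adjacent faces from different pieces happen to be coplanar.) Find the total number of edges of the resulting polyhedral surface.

21

A regular octahedron: V=6, E=12, F=8.
Attach a square bipyramid (V=6, E=12, F=8) along a 3-gon: merge 3 vertices and 3 edges, delete both glued faces → V=9, E=21, F=14.
Check: V − E + F = 9 − 21 + 14 = 2.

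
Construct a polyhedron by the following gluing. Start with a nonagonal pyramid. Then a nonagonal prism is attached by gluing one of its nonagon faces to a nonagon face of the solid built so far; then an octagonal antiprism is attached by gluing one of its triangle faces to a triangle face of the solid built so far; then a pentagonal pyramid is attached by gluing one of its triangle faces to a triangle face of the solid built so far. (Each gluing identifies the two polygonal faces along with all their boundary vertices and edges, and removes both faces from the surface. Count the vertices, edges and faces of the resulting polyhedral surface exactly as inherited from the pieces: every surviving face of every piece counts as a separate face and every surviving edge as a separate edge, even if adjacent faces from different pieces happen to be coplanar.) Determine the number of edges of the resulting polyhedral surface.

A nonagonal pyramid: V=10, E=18, F=10.
Attach a nonagonal prism (V=18, E=27, F=11) along a 9-gon: merge 9 vertices and 9 edges, delete both glued faces → V=19, E=36, F=19.
Attach an octagonal antiprism (V=16, E=32, F=18) along a 3-gon: merge 3 vertices and 3 edges, delete both glued faces → V=32, E=65, F=35.
Attach a pentagonal pyramid (V=6, E=10, F=6) along a 3-gon: merge 3 vertices and 3 edges, delete both glued faces → V=35, E=72, F=39.
Check: V − E + F = 35 − 72 + 39 = 2.

72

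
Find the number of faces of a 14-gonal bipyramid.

28

A bipyramid over an n-gon has 2n triangular faces and n + 2 vertices: V = 14 + 2 = 16, E = 3·14 = 42, F = 2·14 = 28.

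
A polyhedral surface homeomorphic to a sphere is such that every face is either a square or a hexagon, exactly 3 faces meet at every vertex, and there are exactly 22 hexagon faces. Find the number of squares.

Let x be the number of squares; then F = 22 + x.
Edge–face incidences: 2E = 6·22 + 4·x = 132 + 4x.
Every vertex has degree 3, so 3V = 2E.
Euler: V − E + F = 2 ⇒ (2E)/3 − E + (22 + x) = 2.
Multiply by 6: 2·(2E) − 3·(2E) + 6·(22 + x) = 12, i.e. 132 + 6x − (132 + 4x) = 12.
Collecting terms: 2x = 12, so x = 6.
Then 2E = 132 + 4·6 = 156, so E = 78, V = 2E/3 = 52, F = 22 + 6 = 28.

6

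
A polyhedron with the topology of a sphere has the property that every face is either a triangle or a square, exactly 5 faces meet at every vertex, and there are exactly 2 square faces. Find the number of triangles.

24

Let x be the number of triangles; then F = 2 + x.
Edge–face incidences: 2E = 4·2 + 3·x = 8 + 3x.
Every vertex has degree 5, so 5V = 2E.
Euler: V − E + F = 2 ⇒ (2E)/5 − E + (2 + x) = 2.
Multiply by 10: 2·(2E) − 5·(2E) + 10·(2 + x) = 20, i.e. 20 + 10x − 3·(8 + 3x) = 20.
Collecting terms: x − 4 = 20, so x = 24.
Then 2E = 8 + 3·24 = 80, so E = 40, V = 2E/5 = 16, F = 2 + 24 = 26.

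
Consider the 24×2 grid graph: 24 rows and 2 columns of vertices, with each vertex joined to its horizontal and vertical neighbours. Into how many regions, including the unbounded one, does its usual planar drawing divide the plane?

The grid has V = 24·2 = 48 vertices and E = 24·1 + 2·23 = 70 edges.
F = 2 − V + E = 2 − 48 + 70 = 24.

24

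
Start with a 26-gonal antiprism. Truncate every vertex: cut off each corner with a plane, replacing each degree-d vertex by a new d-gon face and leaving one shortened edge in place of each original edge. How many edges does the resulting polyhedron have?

The base solid has V = 52, E = 104, F = 54.
Truncation replaces each original edge-end by a new vertex, so V′ = 2E = 208.
Each original edge survives, and each old vertex of degree d contributes d new edges; summing degrees gives Σd = 2E, so E′ = E + 2E = 3E = 312.
Each original face survives and each original vertex becomes one new face: F′ = F + V = 106.

312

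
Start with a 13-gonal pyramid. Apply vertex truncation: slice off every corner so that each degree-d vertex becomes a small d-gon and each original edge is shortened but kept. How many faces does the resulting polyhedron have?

28

The base solid has V = 14, E = 26, F = 14.
Truncation replaces each original edge-end by a new vertex, so V′ = 2E = 52.
Each original edge survives, and each old vertex of degree d contributes d new edges; summing degrees gives Σd = 2E, so E′ = E + 2E = 3E = 78.
Each original face survives and each original vertex becomes one new face: F′ = F + V = 28.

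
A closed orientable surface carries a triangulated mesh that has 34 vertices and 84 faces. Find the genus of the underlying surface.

Every face is a triangle, so 2E = 3·84 = 252, giving E = 126.
χ = V − E + F = 34 − 126 + 84 = -8.
For a closed orientable surface χ = 2 − 2g, so g = (2 − (-8))/2 = 5.

5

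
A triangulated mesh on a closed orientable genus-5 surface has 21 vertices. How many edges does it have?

87

χ = 2 − 2·5 = -8, and every face is a triangle so 3F = 2E.
V − E + F = -8 with E = 3F/2 gives 21 − (3/2 − 1)·F = -8, so F = 58 and E = 87.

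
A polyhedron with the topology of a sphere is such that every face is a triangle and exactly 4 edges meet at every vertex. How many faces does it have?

8

Each face has 3 edges and each edge borders two faces, so 2E = 3F.
Each vertex has degree 4, so 4V = 2E and hence V = 3F/4.
Euler: V − E + F = 2 ⇒ (3F/4) − (3F/2) + F = 2.
Multiply by 8: (6 − 12 + 8)F = 16, i.e. 2F = 16.
So F = 8, E = 3·8/2 = 12, V = 3·8/4 = 6.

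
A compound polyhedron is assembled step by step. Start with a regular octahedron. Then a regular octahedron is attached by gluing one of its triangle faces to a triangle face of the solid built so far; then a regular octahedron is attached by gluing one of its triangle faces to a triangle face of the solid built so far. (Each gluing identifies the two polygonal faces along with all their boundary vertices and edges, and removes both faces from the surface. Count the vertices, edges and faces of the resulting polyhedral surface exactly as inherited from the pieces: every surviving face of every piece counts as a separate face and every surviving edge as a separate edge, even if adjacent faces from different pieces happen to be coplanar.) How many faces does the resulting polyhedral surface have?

A regular octahedron: V=6, E=12, F=8.
Attach a regular octahedron (V=6, E=12, F=8) along a 3-gon: merge 3 vertices and 3 edges, delete both glued faces → V=9, E=21, F=14.
Attach a regular octahedron (V=6, E=12, F=8) along a 3-gon: merge 3 vertices and 3 edges, delete both glued faces → V=12, E=30, F=20.
Check: V − E + F = 12 − 30 + 20 = 2.

20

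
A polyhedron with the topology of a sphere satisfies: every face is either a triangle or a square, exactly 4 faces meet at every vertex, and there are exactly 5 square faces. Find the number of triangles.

Let x be the number of triangles; then F = 5 + x.
Edge–face incidences: 2E = 4·5 + 3·x = 20 + 3x.
Every vertex has degree 4, so 4V = 2E.
Euler: V − E + F = 2 ⇒ (2E)/4 − E + (5 + x) = 2.
Multiply by 8: 2·(2E) − 4·(2E) + 8·(5 + x) = 16, i.e. 40 + 8x − 2·(20 + 3x) = 16.
Collecting terms: 2x = 16, so x = 8.
Then 2E = 20 + 3·8 = 44, so E = 22, V = 2E/4 = 11, F = 5 + 8 = 13.

8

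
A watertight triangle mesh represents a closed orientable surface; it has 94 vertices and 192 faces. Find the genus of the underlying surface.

2

Every face is a triangle, so 2E = 3·192 = 576, giving E = 288.
χ = V − E + F = 94 − 288 + 192 = -2.
For a closed orientable surface χ = 2 − 2g, so g = (2 − (-2))/2 = 2.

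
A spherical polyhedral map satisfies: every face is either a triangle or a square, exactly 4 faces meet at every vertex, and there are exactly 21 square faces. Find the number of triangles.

Let x be the number of triangles; then F = 21 + x.
Edge–face incidences: 2E = 4·21 + 3·x = 84 + 3x.
Every vertex has degree 4, so 4V = 2E.
Euler: V − E + F = 2 ⇒ (2E)/4 − E + (21 + x) = 2.
Multiply by 8: 2·(2E) − 4·(2E) + 8·(21 + x) = 16, i.e. 168 + 8x − 2·(84 + 3x) = 16.
Collecting terms: 2x = 16, so x = 8.
Then 2E = 84 + 3·8 = 108, so E = 54, V = 2E/4 = 27, F = 21 + 8 = 29.

8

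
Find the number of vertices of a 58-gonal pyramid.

59

A pyramid on an n-gon base has one n-gon and n triangles: V = 58 + 1 = 59, E = 2·58 = 116, F = 58 + 1 = 59.
Check: V − E + F = 59 − 116 + 59 = 2.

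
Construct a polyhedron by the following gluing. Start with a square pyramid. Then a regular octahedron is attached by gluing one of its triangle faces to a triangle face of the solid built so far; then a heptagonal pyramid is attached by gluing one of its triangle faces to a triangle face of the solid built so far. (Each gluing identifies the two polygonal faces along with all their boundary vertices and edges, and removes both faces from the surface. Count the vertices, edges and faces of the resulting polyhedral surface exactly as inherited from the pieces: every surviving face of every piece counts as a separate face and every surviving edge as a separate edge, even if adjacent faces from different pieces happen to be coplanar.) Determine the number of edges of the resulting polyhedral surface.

28

A square pyramid: V=5, E=8, F=5.
Attach a regular octahedron (V=6, E=12, F=8) along a 3-gon: merge 3 vertices and 3 edges, delete both glued faces → V=8, E=17, F=11.
Attach a heptagonal pyramid (V=8, E=14, F=8) along a 3-gon: merge 3 vertices and 3 edges, delete both glued faces → V=13, E=28, F=17.
Check: V − E + F = 13 − 28 + 17 = 2.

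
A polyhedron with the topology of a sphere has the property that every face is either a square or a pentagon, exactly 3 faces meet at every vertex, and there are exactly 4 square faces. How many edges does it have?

Let x be the number of pentagons; then F = 4 + x.
Edge–face incidences: 2E = 4·4 + 5·x = 16 + 5x.
Every vertex has degree 3, so 3V = 2E.
Euler: V − E + F = 2 ⇒ (2E)/3 − E + (4 + x) = 2.
Multiply by 6: 2·(2E) − 3·(2E) + 6·(4 + x) = 12, i.e. 24 + 6x − (16 + 5x) = 12.
Collecting terms: x + 8 = 12, so x = 4.
Then 2E = 16 + 5·4 = 36, so E = 18, V = 2E/3 = 12, F = 4 + 4 = 8.

18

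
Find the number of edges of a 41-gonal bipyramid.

123

A bipyramid over an n-gon has 2n triangular faces and n + 2 vertices: V = 41 + 2 = 43, E = 3·41 = 123, F = 2·41 = 82.
Check: V − E + F = 43 − 123 + 82 = 2.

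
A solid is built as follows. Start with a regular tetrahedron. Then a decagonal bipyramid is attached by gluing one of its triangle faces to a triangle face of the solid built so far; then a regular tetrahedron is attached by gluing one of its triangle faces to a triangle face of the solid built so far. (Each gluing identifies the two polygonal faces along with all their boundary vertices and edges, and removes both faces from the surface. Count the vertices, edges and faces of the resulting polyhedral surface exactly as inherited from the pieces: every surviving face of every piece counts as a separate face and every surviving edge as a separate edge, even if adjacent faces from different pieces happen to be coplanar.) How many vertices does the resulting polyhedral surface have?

14

A regular tetrahedron: V=4, E=6, F=4.
Attach a decagonal bipyramid (V=12, E=30, F=20) along a 3-gon: merge 3 vertices and 3 edges, delete both glued faces → V=13, E=33, F=22.
Attach a regular tetrahedron (V=4, E=6, F=4) along a 3-gon: merge 3 vertices and 3 edges, delete both glued faces → V=14, E=36, F=24.
Check: V − E + F = 14 − 36 + 24 = 2.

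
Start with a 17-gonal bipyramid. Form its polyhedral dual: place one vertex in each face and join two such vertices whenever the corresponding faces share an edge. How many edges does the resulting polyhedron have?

The base solid has V = 19, E = 51, F = 34.
The dual swaps V and F and preserves E: V′ = F = 34, E′ = E = 51, F′ = V = 19.

51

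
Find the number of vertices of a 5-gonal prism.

A prism on an n-gon has two n-gon bases and n rectangular sides: V = 2·5 = 10, E = 3·5 = 15, F = 5 + 2 = 7.

10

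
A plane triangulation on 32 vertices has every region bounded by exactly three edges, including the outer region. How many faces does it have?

In a plane triangulation 3F = 2E and V − E + F = 2, so F = 2V − 4 = 2·32 − 4 = 60.

60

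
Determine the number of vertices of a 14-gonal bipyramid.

16

A bipyramid over an n-gon has 2n triangular faces and n + 2 vertices: V = 14 + 2 = 16, E = 3·14 = 42, F = 2·14 = 28.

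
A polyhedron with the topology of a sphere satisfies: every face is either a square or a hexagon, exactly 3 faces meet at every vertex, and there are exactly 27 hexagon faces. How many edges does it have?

Let x be the number of squares; then F = 27 + x.
Edge–face incidences: 2E = 6·27 + 4·x = 162 + 4x.
Every vertex has degree 3, so 3V = 2E.
Euler: V − E + F = 2 ⇒ (2E)/3 − E + (27 + x) = 2.
Multiply by 6: 2·(2E) − 3·(2E) + 6·(27 + x) = 12, i.e. 162 + 6x − (162 + 4x) = 12.
Collecting terms: 2x = 12, so x = 6.
Then 2E = 162 + 4·6 = 186, so E = 93, V = 2E/3 = 62, F = 27 + 6 = 33.

93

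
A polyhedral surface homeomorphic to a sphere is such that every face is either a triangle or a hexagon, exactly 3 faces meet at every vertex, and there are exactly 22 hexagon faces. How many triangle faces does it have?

Let x be the number of triangles; then F = 22 + x.
Edge–face incidences: 2E = 6·22 + 3·x = 132 + 3x.
Every vertex has degree 3, so 3V = 2E.
Euler: V − E + F = 2 ⇒ (2E)/3 − E + (22 + x) = 2.
Multiply by 6: 2·(2E) − 3·(2E) + 6·(22 + x) = 12, i.e. 132 + 6x − (132 + 3x) = 12.
Collecting terms: 3x = 12, so x = 4.
Then 2E = 132 + 3·4 = 144, so E = 72, V = 2E/3 = 48, F = 22 + 4 = 26.

4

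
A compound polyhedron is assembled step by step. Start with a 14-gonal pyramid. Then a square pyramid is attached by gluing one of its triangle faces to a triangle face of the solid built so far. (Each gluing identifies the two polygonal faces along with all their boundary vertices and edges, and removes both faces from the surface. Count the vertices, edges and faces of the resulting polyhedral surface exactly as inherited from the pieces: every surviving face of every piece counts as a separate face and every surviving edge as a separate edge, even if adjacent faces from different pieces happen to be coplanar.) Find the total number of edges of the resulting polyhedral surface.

33

A 14-gonal pyramid: V=15, E=28, F=15.
Attach a square pyramid (V=5, E=8, F=5) along a 3-gon: merge 3 vertices and 3 edges, delete both glued faces → V=17, E=33, F=18.
Check: V − E + F = 17 − 33 + 18 = 2.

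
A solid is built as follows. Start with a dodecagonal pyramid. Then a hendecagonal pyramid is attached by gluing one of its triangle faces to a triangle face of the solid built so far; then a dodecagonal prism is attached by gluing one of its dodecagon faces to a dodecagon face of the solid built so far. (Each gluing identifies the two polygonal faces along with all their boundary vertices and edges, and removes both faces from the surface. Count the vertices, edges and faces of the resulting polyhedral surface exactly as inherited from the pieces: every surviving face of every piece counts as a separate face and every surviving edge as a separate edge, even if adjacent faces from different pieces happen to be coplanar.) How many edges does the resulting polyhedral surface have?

67

A dodecagonal pyramid: V=13, E=24, F=13.
Attach a hendecagonal pyramid (V=12, E=22, F=12) along a 3-gon: merge 3 vertices and 3 edges, delete both glued faces → V=22, E=43, F=23.
Attach a dodecagonal prism (V=24, E=36, F=14) along a 12-gon: merge 12 vertices and 12 edges, delete both glued faces → V=34, E=67, F=35.
Check: V − E + F = 34 − 67 + 35 = 2.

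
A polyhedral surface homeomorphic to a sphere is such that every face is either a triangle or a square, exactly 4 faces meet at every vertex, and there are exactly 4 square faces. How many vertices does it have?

Let x be the number of triangles; then F = 4 + x.
Edge–face incidences: 2E = 4·4 + 3·x = 16 + 3x.
Every vertex has degree 4, so 4V = 2E.
Euler: V − E + F = 2 ⇒ (2E)/4 − E + (4 + x) = 2.
Multiply by 8: 2·(2E) − 4·(2E) + 8·(4 + x) = 16, i.e. 32 + 8x − 2·(16 + 3x) = 16.
Collecting terms: 2x = 16, so x = 8.
Then 2E = 16 + 3·8 = 40, so E = 20, V = 2E/4 = 10, F = 4 + 8 = 12.

10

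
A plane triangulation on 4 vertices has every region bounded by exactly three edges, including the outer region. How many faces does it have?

In a plane triangulation 3F = 2E and V − E + F = 2, so F = 2V − 4 = 2·4 − 4 = 4.

4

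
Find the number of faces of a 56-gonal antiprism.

114

An antiprism on an n-gon has two n-gon caps and 2n triangles: V = 2·56 = 112, E = 4·56 = 224, F = 2·56 + 2 = 114.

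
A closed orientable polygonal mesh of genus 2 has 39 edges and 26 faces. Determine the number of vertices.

11

For a closed orientable surface of genus 2, χ = 2 − 2·2 = -2.
V = -2 + E − F = -2 + 39 − 26 = 11.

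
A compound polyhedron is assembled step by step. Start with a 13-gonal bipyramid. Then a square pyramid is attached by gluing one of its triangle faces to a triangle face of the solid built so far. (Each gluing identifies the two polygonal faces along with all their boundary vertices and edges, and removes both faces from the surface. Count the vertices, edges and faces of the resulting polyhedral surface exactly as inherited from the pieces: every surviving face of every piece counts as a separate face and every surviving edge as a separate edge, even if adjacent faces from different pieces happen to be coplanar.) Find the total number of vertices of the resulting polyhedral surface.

17

A 13-gonal bipyramid: V=15, E=39, F=26.
Attach a square pyramid (V=5, E=8, F=5) along a 3-gon: merge 3 vertices and 3 edges, delete both glued faces → V=17, E=44, F=29.
Check: V − E + F = 17 − 44 + 29 = 2.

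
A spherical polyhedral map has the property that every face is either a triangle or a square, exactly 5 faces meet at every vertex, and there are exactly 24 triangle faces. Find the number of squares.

2

Let x be the number of squares; then F = 24 + x.
Edge–face incidences: 2E = 3·24 + 4·x = 72 + 4x.
Every vertex has degree 5, so 5V = 2E.
Euler: V − E + F = 2 ⇒ (2E)/5 − E + (24 + x) = 2.
Multiply by 10: 2·(2E) − 5·(2E) + 10·(24 + x) = 20, i.e. 240 + 10x − 3·(72 + 4x) = 20.
Collecting terms: −2x + 24 = 20, so −2x = −4, so x = 2.
Then 2E = 72 + 4·2 = 80, so E = 40, V = 2E/5 = 16, F = 24 + 2 = 26.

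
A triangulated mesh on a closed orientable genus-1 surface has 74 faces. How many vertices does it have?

37

χ = 2 − 2·1 = 0, and every face is a triangle so 3F = 2E.
E = 3·74/2 = 111. Then V = 0 + E − F = 0 + 111 − 74 = 37.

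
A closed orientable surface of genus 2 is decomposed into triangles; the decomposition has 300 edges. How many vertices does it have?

χ = 2 − 2·2 = -2, and every face is a triangle so 3F = 2E.
F = 2E/3 = 200. Then V = -2 + E − F = -2 + 300 − 200 = 98.

98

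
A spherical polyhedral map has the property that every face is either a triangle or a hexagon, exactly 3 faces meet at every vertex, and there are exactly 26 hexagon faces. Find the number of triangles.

4

Let x be the number of triangles; then F = 26 + x.
Edge–face incidences: 2E = 6·26 + 3·x = 156 + 3x.
Every vertex has degree 3, so 3V = 2E.
Euler: V − E + F = 2 ⇒ (2E)/3 − E + (26 + x) = 2.
Multiply by 6: 2·(2E) − 3·(2E) + 6·(26 + x) = 12, i.e. 156 + 6x − (156 + 3x) = 12.
Collecting terms: 3x = 12, so x = 4.
Then 2E = 156 + 3·4 = 168, so E = 84, V = 2E/3 = 56, F = 26 + 4 = 30.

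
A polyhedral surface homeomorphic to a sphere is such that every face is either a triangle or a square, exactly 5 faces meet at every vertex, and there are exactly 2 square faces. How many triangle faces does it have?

24

Let x be the number of triangles; then F = 2 + x.
Edge–face incidences: 2E = 4·2 + 3·x = 8 + 3x.
Every vertex has degree 5, so 5V = 2E.
Euler: V − E + F = 2 ⇒ (2E)/5 − E + (2 + x) = 2.
Multiply by 10: 2·(2E) − 5·(2E) + 10·(2 + x) = 20, i.e. 20 + 10x − 3·(8 + 3x) = 20.
Collecting terms: x − 4 = 20, so x = 24.
Then 2E = 8 + 3·24 = 80, so E = 40, V = 2E/5 = 16, F = 2 + 24 = 26.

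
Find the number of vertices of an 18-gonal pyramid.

A pyramid on an n-gon base has one n-gon and n triangles: V = 18 + 1 = 19, E = 2·18 = 36, F = 18 + 1 = 19.

19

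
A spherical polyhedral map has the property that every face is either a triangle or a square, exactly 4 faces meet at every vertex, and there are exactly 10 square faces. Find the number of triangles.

Let x be the number of triangles; then F = 10 + x.
Edge–face incidences: 2E = 4·10 + 3·x = 40 + 3x.
Every vertex has degree 4, so 4V = 2E.
Euler: V − E + F = 2 ⇒ (2E)/4 − E + (10 + x) = 2.
Multiply by 8: 2·(2E) − 4·(2E) + 8·(10 + x) = 16, i.e. 80 + 8x − 2·(40 + 3x) = 16.
Collecting terms: 2x = 16, so x = 8.
Then 2E = 40 + 3·8 = 64, so E = 32, V = 2E/4 = 16, F = 10 + 8 = 18.

8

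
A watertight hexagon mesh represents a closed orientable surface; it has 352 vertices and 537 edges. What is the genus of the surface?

4

Every face is a hexagon and each edge borders two faces, so 6F = 2·537, giving F = 179.
χ = V − E + F = 352 − 537 + 179 = -6.
For a closed orientable surface χ = 2 − 2g, so g = (2 − (-6))/2 = 4.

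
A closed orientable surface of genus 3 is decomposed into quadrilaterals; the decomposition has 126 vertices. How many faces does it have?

χ = 2 − 2·3 = -4, and every face is a square so 4F = 2E.
V − E + F = -4 with E = 4F/2 gives 126 − (4/2 − 1)·F = -4, so F = 130 and E = 260.

130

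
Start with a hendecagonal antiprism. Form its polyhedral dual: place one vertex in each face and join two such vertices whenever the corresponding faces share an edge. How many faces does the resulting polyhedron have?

The base solid has V = 22, E = 44, F = 24.
The dual swaps V and F and preserves E: V′ = F = 24, E′ = E = 44, F′ = V = 22.

22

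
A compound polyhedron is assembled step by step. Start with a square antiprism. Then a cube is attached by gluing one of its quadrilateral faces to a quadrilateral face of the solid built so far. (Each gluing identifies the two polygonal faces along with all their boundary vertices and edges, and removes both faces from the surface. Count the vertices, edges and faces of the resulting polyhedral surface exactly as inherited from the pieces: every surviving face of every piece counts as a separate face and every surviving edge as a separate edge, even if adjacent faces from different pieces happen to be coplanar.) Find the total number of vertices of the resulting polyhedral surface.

12

A square antiprism: V=8, E=16, F=10.
Attach a cube (V=8, E=12, F=6) along a 4-gon: merge 4 vertices and 4 edges, delete both glued faces → V=12, E=24, F=14.
Check: V − E + F = 12 − 24 + 14 = 2.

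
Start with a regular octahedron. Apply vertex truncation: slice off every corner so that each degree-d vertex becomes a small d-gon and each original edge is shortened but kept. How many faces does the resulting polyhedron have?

14

The base solid has V = 6, E = 12, F = 8.
Truncation replaces each original edge-end by a new vertex, so V′ = 2E = 24.
Each original edge survives, and each old vertex of degree d contributes d new edges; summing degrees gives Σd = 2E, so E′ = E + 2E = 3E = 36.
Each original face survives and each original vertex becomes one new face: F′ = F + V = 14.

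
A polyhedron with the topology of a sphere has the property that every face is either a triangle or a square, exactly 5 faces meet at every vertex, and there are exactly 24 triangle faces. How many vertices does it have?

16

Let x be the number of squares; then F = 24 + x.
Edge–face incidences: 2E = 3·24 + 4·x = 72 + 4x.
Every vertex has degree 5, so 5V = 2E.
Euler: V − E + F = 2 ⇒ (2E)/5 − E + (24 + x) = 2.
Multiply by 10: 2·(2E) − 5·(2E) + 10·(24 + x) = 20, i.e. 240 + 10x − 3·(72 + 4x) = 20.
Collecting terms: −2x + 24 = 20, so −2x = −4, so x = 2.
Then 2E = 72 + 4·2 = 80, so E = 40, V = 2E/5 = 16, F = 24 + 2 = 26.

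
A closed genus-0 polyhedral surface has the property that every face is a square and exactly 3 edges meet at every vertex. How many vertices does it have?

8

Each face has 4 edges and each edge borders two faces, so 2E = 4F.
Each vertex has degree 3, so 3V = 2E and hence V = 4F/3.
Euler: V − E + F = 2 ⇒ (4F/3) − (4F/2) + F = 2.
Multiply by 6: (8 − 12 + 6)F = 12, i.e. 2F = 12.
So F = 6, E = 4·6/2 = 12, V = 4·6/3 = 8.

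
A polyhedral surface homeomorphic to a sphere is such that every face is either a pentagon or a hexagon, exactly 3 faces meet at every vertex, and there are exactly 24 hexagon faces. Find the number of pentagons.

12

Let x be the number of pentagons; then F = 24 + x.
Edge–face incidences: 2E = 6·24 + 5·x = 144 + 5x.
Every vertex has degree 3, so 3V = 2E.
Euler: V − E + F = 2 ⇒ (2E)/3 − E + (24 + x) = 2.
Multiply by 6: 2·(2E) − 3·(2E) + 6·(24 + x) = 12, i.e. 144 + 6x − (144 + 5x) = 12.
Collecting terms: x = 12.
Then 2E = 144 + 5·12 = 204, so E = 102, V = 2E/3 = 68, F = 24 + 12 = 36.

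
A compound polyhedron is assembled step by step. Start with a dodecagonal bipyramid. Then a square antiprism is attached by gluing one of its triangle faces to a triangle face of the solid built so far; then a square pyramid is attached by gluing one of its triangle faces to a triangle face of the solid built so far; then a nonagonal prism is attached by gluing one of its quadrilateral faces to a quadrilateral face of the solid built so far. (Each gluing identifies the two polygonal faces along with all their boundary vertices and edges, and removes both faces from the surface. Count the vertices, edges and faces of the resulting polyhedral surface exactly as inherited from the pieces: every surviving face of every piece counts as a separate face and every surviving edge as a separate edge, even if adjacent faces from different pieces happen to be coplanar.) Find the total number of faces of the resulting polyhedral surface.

A dodecagonal bipyramid: V=14, E=36, F=24.
Attach a square antiprism (V=8, E=16, F=10) along a 3-gon: merge 3 vertices and 3 edges, delete both glued faces → V=19, E=49, F=32.
Attach a square pyramid (V=5, E=8, F=5) along a 3-gon: merge 3 vertices and 3 edges, delete both glued faces → V=21, E=54, F=35.
Attach a nonagonal prism (V=18, E=27, F=11) along a 4-gon: merge 4 vertices and 4 edges, delete both glued faces → V=35, E=77, F=44.
Check: V − E + F = 35 − 77 + 44 = 2.

44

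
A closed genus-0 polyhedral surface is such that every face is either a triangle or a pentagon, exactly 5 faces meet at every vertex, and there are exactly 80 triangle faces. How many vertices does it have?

60

Let x be the number of pentagons; then F = 80 + x.
Edge–face incidences: 2E = 3·80 + 5·x = 240 + 5x.
Every vertex has degree 5, so 5V = 2E.
Euler: V − E + F = 2 ⇒ (2E)/5 − E + (80 + x) = 2.
Multiply by 10: 2·(2E) − 5·(2E) + 10·(80 + x) = 20, i.e. 800 + 10x − 3·(240 + 5x) = 20.
Collecting terms: −5x + 80 = 20, so −5x = −60, so x = 12.
Then 2E = 240 + 5·12 = 300, so E = 150, V = 2E/5 = 60, F = 80 + 12 = 92.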